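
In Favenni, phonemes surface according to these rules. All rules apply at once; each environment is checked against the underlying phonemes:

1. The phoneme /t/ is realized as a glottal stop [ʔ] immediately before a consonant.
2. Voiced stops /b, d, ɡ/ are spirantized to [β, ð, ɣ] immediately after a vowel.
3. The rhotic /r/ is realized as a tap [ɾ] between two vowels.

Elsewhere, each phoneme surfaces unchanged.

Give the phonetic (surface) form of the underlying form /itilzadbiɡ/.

[itilzaðbiɣ]

/t/ (between /i/ and /i/): rule 1 targets it, but not immediately before a consonant → unchanged [t].
/d/ (between /a/ and /b/) occurs immediately after a vowel → [ð] by rule 2.
/b/ (between /d/ and /i/) is in the target of rule 2 but the environment (immediately after a vowel) is not met → [b].
/ɡ/ — word-final, immediately after a vowel — surfaces as [ɣ] (rule 2).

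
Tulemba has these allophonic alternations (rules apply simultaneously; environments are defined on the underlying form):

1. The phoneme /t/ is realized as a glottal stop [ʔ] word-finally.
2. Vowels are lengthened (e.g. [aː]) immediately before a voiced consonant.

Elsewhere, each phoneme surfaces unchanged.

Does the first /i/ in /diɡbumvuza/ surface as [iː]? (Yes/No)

/i/ — between /d/ and /ɡ/, before a voiced consonant — surfaces as [iː] (rule 2).
The actual realization is [iː], which matches [iː].

Yes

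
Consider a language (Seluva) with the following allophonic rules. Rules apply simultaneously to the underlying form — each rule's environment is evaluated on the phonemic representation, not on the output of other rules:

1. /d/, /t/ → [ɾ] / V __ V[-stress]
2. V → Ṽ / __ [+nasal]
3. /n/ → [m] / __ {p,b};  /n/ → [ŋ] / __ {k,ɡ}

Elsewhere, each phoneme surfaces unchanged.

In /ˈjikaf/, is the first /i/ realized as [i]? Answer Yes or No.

/i/ (between /j/ and /k/): rule 2 targets it, but not before a nasal consonant → unchanged [i].
The actual realization is [i], which matches [i].

Yes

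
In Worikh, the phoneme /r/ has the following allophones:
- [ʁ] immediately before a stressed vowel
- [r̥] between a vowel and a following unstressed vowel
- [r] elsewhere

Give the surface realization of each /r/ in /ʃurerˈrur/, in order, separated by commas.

Occurrence 1 (position 3): between a vowel and a following unstressed vowel → [r̥].
Occurrence 2 (position 5): no conditioning environment matches → elsewhere allophone [r].
Occurrence 3 (position 6): immediately before a stressed vowel → [ʁ].
Occurrence 4 (position 8): no conditioning environment matches → elsewhere allophone [r].

[r̥], [r], [ʁ], [r]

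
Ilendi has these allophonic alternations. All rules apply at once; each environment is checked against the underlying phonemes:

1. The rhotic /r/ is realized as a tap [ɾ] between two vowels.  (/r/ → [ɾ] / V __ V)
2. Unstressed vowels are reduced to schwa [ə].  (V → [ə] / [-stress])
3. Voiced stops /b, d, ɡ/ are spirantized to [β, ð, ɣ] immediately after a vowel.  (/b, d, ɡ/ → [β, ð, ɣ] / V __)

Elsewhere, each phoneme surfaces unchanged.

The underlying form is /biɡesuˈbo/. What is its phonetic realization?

/b/ (word-initial) fails the environment for rule 3, so it stays [b].
/i/ (between /b/ and /ɡ/): in an unstressed syllable, so rule 2 applies → [ə].
Rule 3 applies to /ɡ/ (between /i/ and /e/: immediately after a vowel) → [ɣ].
/e/ meets the environment for rule 2 (in an unstressed syllable) → [ə].
/s/ stays [s].
/u/ (between /s/ and /b/) occurs in an unstressed syllable → [ə] by rule 2.
/b/ (between /u/ and /o/) occurs immediately after a vowel → [β] by rule 3.
/o/ (word-final) fails the environment for rule 2, so it stays [o].

[bəɣəsəˈβo]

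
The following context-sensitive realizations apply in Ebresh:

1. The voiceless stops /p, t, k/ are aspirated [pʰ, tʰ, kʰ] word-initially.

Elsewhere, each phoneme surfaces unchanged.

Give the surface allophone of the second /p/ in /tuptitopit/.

[p]

/p/ (between /o/ and /i/) fails the environment for rule 1, so it stays [p].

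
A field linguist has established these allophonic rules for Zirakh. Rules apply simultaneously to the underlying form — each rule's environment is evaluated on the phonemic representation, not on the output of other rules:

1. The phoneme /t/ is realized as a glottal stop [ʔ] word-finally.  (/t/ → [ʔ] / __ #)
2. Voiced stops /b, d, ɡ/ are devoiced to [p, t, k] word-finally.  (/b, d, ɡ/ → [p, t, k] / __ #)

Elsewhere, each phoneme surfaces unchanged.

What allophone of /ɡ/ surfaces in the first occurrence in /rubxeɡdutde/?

/ɡ/ (between /e/ and /d/) fails the environment for rule 2, so it stays [ɡ].

[ɡ]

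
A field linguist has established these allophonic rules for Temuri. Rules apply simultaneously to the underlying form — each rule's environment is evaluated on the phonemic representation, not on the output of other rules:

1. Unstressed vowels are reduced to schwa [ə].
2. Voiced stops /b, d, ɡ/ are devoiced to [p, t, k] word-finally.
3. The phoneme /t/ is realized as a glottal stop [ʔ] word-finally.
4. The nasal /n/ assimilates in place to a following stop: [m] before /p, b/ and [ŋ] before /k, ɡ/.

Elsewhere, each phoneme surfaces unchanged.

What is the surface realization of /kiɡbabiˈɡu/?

/k/ (word-initial): no rule targets it → [k].
/i/ — between /k/ and /ɡ/, in an unstressed syllable — surfaces as [ə] (rule 1).
/ɡ/ (between /i/ and /b/) fails the environment for rule 2, so it stays [ɡ].
/b/ (between /ɡ/ and /a/) fails the environment for rule 2, so it stays [b].
Rule 1 applies to /a/ (between /b/ and /b/: in an unstressed syllable) → [ə].
/b/ (between /a/ and /i/): rule 2 targets it, but not word-finally → unchanged [b].
Rule 1 applies to /i/ (between /b/ and /ɡ/: in an unstressed syllable) → [ə].
/ɡ/ (between /i/ and /u/) is in the target of rule 2 but the environment (word-finally) is not met → [ɡ].
/u/ (word-final): rule 1 targets it, but not in an unstressed syllable → unchanged [u].

[kəɡbəbəˈɡu]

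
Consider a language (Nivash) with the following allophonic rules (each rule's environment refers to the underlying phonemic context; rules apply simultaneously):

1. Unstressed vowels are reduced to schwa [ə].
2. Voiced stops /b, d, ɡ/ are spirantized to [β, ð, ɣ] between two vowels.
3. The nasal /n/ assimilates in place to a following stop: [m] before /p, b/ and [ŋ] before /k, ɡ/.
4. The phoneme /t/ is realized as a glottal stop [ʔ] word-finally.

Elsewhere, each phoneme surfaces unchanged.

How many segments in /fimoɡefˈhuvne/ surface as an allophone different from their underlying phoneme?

Segments that undergo a rule: /i/ → [ə] (rule 1); /o/ → [ə] (rule 1); /ɡ/ → [ɣ] (rule 2); /e/ → [ə] (rule 1); /e/ → [ə] (rule 1).
All other segments surface unchanged.

5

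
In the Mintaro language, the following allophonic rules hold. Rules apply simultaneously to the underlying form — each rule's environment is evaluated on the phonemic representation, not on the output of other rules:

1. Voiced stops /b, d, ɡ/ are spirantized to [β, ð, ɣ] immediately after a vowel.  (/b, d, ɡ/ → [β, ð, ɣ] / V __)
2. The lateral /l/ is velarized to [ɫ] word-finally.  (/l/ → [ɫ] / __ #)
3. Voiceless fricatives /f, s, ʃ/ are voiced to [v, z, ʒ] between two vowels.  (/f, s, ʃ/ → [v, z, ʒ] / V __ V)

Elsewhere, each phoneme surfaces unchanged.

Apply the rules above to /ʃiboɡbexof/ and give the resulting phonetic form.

[ʃiβoɣbexof]

/ʃ/ (word-initial) is in the target of rule 3 but the environment (between two vowels) is not met → [ʃ].
/i/ (between /ʃ/ and /b/): no rule targets it → [i].
/b/ (between /i/ and /o/): immediately after a vowel, so rule 1 applies → [β].
/o/ (between /b/ and /ɡ/): no rule targets it → [o].
/ɡ/ meets the environment for rule 1 (immediately after a vowel) → [ɣ].
/b/ — between /ɡ/ and /e/; rule 1 does not apply here → [b].
/e/ (between /b/ and /x/) is unaffected → [e].
/x/ (between /e/ and /o/): no rule targets it → [x].
/o/ — not in any rule's target class → [o].
/f/ (word-final): rule 3 targets it, but not between two vowels → unchanged [f].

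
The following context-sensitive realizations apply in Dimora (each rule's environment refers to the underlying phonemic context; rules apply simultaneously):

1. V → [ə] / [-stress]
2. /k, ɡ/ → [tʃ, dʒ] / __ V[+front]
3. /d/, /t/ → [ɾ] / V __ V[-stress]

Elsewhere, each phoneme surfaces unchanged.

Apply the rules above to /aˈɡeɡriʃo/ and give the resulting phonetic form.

/a/ (word-initial): in an unstressed syllable, so rule 1 applies → [ə].
/ɡ/ (between /a/ and /e/): before a front vowel, so rule 2 applies → [dʒ].
/e/ — between /ɡ/ and /ɡ/; rule 1 does not apply here → [e].
/ɡ/ (between /e/ and /r/) fails the environment for rule 2, so it stays [ɡ].
/r/ stays [r].
Rule 1 applies to /i/ (between /r/ and /ʃ/: in an unstressed syllable) → [ə].
/ʃ/ (between /i/ and /o/): no rule targets it → [ʃ].
/o/ — word-final, in an unstressed syllable — surfaces as [ə] (rule 1).

[əˈdʒeɡrəʃə]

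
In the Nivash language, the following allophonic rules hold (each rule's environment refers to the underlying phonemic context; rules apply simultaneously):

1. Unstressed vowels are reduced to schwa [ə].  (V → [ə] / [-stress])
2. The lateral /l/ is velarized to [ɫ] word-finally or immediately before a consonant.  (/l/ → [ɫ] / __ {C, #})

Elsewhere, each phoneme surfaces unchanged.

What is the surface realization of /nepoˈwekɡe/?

/n/ (word-initial): no rule targets it → [n].
/e/ meets the environment for rule 1 (in an unstressed syllable) → [ə].
/p/ — not in any rule's target class → [p].
Rule 1 applies to /o/ (between /p/ and /w/: in an unstressed syllable) → [ə].
/w/ — not in any rule's target class → [w].
/e/ (between /w/ and /k/): rule 1 targets it, but not in an unstressed syllable → unchanged [e].
/k/ stays [k].
/ɡ/ (between /k/ and /e/) is unaffected → [ɡ].
/e/ (word-final): in an unstressed syllable, so rule 1 applies → [ə].

[nəpəˈwekɡə]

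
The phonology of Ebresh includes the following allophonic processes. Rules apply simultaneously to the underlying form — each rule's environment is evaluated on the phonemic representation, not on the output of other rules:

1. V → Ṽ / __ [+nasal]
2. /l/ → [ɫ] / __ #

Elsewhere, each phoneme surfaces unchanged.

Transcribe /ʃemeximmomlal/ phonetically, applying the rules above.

[ʃẽmexĩmmõmlaɫ]

/ʃ/ stays [ʃ].
/e/ (between /ʃ/ and /m/) occurs before a nasal consonant → [ẽ] by rule 1.
/m/ (between /e/ and /e/): no rule targets it → [m].
/e/ (between /m/ and /x/): rule 1 targets it, but not before a nasal consonant → unchanged [e].
/x/ (between /e/ and /i/): no rule targets it → [x].
/i/ — between /x/ and /m/, before a nasal consonant — surfaces as [ĩ] (rule 1).
/m/ (between /i/ and /m/) is unaffected → [m].
/m/ (between /m/ and /o/): no rule targets it → [m].
/o/ — between /m/ and /m/, before a nasal consonant — surfaces as [õ] (rule 1).
/m/ — not in any rule's target class → [m].
/l/ (between /m/ and /a/) is in the target of rule 2 but the environment (word-finally) is not met → [l].
/a/ (between /l/ and /l/): rule 1 targets it, but not before a nasal consonant → unchanged [a].
/l/ — word-final, word-finally — surfaces as [ɫ] (rule 2).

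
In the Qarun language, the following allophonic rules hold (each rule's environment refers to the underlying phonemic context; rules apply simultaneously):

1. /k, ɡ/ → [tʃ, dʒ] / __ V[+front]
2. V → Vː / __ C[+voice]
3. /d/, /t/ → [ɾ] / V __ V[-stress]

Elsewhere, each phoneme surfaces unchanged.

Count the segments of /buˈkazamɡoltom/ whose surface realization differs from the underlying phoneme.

Segments that undergo a rule: /a/ → [aː] (rule 2); /a/ → [aː] (rule 2); /o/ → [oː] (rule 2); /o/ → [oː] (rule 2).
All other segments surface unchanged.

4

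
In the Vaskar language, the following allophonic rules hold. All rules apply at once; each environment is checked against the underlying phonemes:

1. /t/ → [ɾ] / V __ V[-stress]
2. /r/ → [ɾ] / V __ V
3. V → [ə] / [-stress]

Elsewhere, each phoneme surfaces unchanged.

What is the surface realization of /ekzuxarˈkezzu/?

[əkzəxərˈkezzə]

/e/ (word-initial): in an unstressed syllable, so rule 3 applies → [ə].
/u/ (between /z/ and /x/) occurs in an unstressed syllable → [ə] by rule 3.
/a/ meets the environment for rule 3 (in an unstressed syllable) → [ə].
/r/ — between /a/ and /k/; rule 2 does not apply here → [r].
/e/ (between /k/ and /z/) fails the environment for rule 3, so it stays [e].
/u/ (word-final) occurs in an unstressed syllable → [ə] by rule 3.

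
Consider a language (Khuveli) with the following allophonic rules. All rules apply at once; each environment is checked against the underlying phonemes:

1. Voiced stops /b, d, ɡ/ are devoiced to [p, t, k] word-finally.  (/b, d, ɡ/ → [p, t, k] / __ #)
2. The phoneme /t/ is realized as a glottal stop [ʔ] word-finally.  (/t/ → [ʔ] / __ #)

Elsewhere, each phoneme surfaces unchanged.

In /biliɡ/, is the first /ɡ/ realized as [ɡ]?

No

Rule 1 applies to /ɡ/ (word-final: word-finally) → [k].
The actual realization is [k], not [ɡ].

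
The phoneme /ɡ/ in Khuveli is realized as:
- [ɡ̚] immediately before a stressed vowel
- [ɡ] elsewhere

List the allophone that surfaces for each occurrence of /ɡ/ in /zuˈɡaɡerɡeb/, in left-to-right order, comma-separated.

[ɡ̚], [ɡ], [ɡ]

Occurrence 1 (position 3): immediately before a stressed vowel → [ɡ̚].
Occurrence 2 (position 5): no conditioning environment matches → elsewhere allophone [ɡ].
Occurrence 3 (position 8): no conditioning environment matches → elsewhere allophone [ɡ].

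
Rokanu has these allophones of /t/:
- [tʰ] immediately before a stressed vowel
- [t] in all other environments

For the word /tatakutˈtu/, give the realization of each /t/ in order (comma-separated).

Occurrence 1 (position 1): no conditioning environment matches → elsewhere allophone [t].
Occurrence 2 (position 3): no conditioning environment matches → elsewhere allophone [t].
Occurrence 3 (position 7): no conditioning environment matches → elsewhere allophone [t].
Occurrence 4 (position 8): immediately before a stressed vowel → [tʰ].

[t], [t], [t], [tʰ]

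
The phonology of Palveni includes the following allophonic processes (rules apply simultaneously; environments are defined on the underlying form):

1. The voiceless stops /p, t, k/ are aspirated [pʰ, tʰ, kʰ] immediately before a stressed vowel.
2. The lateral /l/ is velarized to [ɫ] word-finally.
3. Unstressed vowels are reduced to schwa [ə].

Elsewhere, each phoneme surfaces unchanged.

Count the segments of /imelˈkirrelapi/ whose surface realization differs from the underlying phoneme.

Segments that undergo a rule: /i/ → [ə] (rule 3); /e/ → [ə] (rule 3); /k/ → [kʰ] (rule 1); /e/ → [ə] (rule 3); /a/ → [ə] (rule 3); /i/ → [ə] (rule 3).
All other segments surface unchanged.

6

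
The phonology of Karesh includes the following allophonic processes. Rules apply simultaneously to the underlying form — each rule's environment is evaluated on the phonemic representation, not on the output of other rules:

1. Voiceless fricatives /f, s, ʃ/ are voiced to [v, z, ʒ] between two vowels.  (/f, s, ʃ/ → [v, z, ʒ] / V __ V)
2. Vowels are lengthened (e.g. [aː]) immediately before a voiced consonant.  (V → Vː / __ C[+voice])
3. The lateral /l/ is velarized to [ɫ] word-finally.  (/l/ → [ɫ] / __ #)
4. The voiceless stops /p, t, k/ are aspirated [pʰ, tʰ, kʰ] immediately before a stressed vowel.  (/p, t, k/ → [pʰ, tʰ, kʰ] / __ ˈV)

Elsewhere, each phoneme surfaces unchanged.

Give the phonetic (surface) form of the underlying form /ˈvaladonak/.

Rule 2 applies to /a/ (between /v/ and /l/: before a voiced consonant) → [aː].
/l/ — between /a/ and /a/; rule 3 does not apply here → [l].
/a/ meets the environment for rule 2 (before a voiced consonant) → [aː].
/o/ (between /d/ and /n/): before a voiced consonant, so rule 2 applies → [oː].
/a/ (between /n/ and /k/): rule 2 targets it, but not before a voiced consonant → unchanged [a].
/k/ — word-final; rule 4 does not apply here → [k].

[ˈvaːlaːdoːnak]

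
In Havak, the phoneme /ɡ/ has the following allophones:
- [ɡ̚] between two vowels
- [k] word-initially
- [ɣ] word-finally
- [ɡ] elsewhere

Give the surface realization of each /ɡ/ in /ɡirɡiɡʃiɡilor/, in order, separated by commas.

[k], [ɡ], [ɡ], [ɡ̚]

Occurrence 1 (position 1): word-initially → [k].
Occurrence 2 (position 4): no conditioning environment matches → elsewhere allophone [ɡ].
Occurrence 3 (position 6): no conditioning environment matches → elsewhere allophone [ɡ].
Occurrence 4 (position 9): between two vowels → [ɡ̚].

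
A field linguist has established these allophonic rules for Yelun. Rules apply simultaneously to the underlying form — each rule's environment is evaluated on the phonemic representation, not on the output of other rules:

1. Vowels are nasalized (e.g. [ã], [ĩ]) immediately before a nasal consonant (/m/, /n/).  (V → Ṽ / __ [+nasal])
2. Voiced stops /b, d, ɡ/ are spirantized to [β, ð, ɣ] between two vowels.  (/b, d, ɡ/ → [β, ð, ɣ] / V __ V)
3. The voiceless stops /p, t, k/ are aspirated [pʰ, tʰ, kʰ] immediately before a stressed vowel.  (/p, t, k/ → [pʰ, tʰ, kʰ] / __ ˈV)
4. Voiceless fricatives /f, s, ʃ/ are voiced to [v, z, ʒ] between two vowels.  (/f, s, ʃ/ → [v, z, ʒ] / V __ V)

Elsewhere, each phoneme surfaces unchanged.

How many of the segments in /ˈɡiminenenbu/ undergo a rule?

4

Segments that undergo a rule: /i/ → [ĩ] (rule 1); /i/ → [ĩ] (rule 1); /e/ → [ẽ] (rule 1); /e/ → [ẽ] (rule 1).
All other segments surface unchanged.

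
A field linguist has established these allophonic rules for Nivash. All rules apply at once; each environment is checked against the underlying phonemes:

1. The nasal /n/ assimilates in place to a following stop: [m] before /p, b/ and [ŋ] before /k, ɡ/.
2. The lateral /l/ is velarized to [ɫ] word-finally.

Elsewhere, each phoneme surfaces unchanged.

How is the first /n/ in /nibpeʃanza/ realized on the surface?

/n/ — word-initial; rule 1 does not apply here → [n].

[n]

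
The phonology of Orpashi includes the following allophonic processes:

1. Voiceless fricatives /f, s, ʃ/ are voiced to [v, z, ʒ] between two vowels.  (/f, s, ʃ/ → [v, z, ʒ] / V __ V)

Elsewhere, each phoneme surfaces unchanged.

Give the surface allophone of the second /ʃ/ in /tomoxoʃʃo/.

/ʃ/ (between /ʃ/ and /o/) is in the target of rule 1 but the environment (between two vowels) is not met → [ʃ].

[ʃ]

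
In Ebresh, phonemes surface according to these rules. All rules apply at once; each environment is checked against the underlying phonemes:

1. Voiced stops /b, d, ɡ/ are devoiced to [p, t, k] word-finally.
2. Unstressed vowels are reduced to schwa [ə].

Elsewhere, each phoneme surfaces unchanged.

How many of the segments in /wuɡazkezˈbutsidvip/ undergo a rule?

5

Segments that undergo a rule: /u/ → [ə] (rule 2); /a/ → [ə] (rule 2); /e/ → [ə] (rule 2); /i/ → [ə] (rule 2); /i/ → [ə] (rule 2).
All other segments surface unchanged.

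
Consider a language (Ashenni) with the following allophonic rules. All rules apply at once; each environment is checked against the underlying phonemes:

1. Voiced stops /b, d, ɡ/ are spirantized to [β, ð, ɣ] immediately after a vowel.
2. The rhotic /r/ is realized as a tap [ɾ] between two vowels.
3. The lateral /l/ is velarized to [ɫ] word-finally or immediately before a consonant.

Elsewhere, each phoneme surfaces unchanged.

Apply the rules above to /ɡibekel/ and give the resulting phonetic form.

[ɡiβekeɫ]

/ɡ/ — word-initial; rule 1 does not apply here → [ɡ].
/i/ — not in any rule's target class → [i].
/b/ (between /i/ and /e/): immediately after a vowel, so rule 1 applies → [β].
/e/ stays [e].
/k/ (between /e/ and /e/): no rule targets it → [k].
/e/ — not in any rule's target class → [e].
Rule 3 applies to /l/ (word-final: word-finally or immediately before a consonant) → [ɫ].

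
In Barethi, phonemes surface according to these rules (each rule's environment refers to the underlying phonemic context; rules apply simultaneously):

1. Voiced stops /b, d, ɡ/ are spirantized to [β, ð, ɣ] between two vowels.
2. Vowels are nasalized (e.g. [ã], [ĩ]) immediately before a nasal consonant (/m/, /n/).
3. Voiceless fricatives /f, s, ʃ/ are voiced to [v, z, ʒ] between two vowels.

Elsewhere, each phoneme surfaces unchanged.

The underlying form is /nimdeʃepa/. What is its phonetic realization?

/i/ — between /n/ and /m/, before a nasal consonant — surfaces as [ĩ] (rule 2).
/d/ (between /m/ and /e/) fails the environment for rule 1, so it stays [d].
/e/ (between /d/ and /ʃ/): rule 2 targets it, but not before a nasal consonant → unchanged [e].
Rule 3 applies to /ʃ/ (between /e/ and /e/: between two vowels) → [ʒ].
/e/ — between /ʃ/ and /p/; rule 2 does not apply here → [e].
/a/ (word-final): rule 2 targets it, but not before a nasal consonant → unchanged [a].

[nĩmdeʒepa]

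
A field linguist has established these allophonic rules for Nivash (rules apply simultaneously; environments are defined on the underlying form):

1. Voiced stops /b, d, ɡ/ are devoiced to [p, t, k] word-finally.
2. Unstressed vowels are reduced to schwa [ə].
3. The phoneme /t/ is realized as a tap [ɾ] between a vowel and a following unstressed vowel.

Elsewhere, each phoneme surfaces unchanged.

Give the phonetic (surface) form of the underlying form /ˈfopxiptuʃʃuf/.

[ˈfopxəptəʃʃəf]

/f/ — not in any rule's target class → [f].
/o/ (between /f/ and /p/) is in the target of rule 2 but the environment (in an unstressed syllable) is not met → [o].
/p/ (between /o/ and /x/): no rule targets it → [p].
/x/ (between /p/ and /i/) is unaffected → [x].
/i/ — between /x/ and /p/, in an unstressed syllable — surfaces as [ə] (rule 2).
/p/ (between /i/ and /t/) is unaffected → [p].
/t/ (between /p/ and /u/) fails the environment for rule 3, so it stays [t].
/u/ (between /t/ and /ʃ/): in an unstressed syllable, so rule 2 applies → [ə].
/ʃ/ — not in any rule's target class → [ʃ].
/ʃ/ (between /ʃ/ and /u/) is unaffected → [ʃ].
Rule 2 applies to /u/ (between /ʃ/ and /f/: in an unstressed syllable) → [ə].
/f/ (word-final) is unaffected → [f].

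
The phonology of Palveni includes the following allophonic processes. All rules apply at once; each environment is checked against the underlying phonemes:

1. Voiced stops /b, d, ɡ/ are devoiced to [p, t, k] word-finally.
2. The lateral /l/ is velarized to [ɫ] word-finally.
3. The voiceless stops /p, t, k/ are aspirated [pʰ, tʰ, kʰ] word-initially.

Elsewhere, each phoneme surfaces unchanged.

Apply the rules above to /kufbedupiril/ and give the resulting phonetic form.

Rule 3 applies to /k/ (word-initial: word-initially) → [kʰ].
/u/ stays [u].
/f/ (between /u/ and /b/): no rule targets it → [f].
/b/ — between /f/ and /e/; rule 1 does not apply here → [b].
/e/ (between /b/ and /d/): no rule targets it → [e].
/d/ (between /e/ and /u/) fails the environment for rule 1, so it stays [d].
/u/ — not in any rule's target class → [u].
/p/ (between /u/ and /i/) is in the target of rule 3 but the environment (word-initially) is not met → [p].
/i/ (between /p/ and /r/) is unaffected → [i].
/r/ (between /i/ and /i/) is unaffected → [r].
/i/ stays [i].
/l/ — word-final, word-finally — surfaces as [ɫ] (rule 2).

[kʰufbedupiriɫ]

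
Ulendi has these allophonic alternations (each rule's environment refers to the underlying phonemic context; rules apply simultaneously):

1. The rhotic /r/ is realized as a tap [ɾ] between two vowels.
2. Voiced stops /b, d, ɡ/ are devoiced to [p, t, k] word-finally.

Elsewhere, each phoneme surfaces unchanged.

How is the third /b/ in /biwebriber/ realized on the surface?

/b/ (between /i/ and /e/): rule 2 targets it, but not word-finally → unchanged [b].

[b]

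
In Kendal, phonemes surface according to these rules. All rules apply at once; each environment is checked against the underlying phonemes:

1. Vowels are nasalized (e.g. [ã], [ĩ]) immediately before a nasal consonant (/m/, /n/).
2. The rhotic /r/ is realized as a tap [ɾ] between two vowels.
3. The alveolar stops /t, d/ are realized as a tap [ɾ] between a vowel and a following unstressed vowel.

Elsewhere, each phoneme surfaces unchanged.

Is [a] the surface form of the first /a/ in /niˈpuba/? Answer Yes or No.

Yes

/a/ (word-final) is in the target of rule 1 but the environment (before a nasal consonant) is not met → [a].
The actual realization is [a], which matches [a].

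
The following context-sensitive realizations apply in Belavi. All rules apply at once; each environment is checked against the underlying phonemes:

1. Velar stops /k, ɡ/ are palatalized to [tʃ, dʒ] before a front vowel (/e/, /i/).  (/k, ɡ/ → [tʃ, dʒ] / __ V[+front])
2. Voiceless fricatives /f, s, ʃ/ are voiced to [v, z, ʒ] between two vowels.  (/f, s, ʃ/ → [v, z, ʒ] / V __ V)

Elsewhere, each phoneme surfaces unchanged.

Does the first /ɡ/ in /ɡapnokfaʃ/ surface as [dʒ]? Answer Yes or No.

No

/ɡ/ (word-initial) is in the target of rule 1 but the environment (before a front vowel) is not met → [ɡ].
The actual realization is [ɡ], not [dʒ].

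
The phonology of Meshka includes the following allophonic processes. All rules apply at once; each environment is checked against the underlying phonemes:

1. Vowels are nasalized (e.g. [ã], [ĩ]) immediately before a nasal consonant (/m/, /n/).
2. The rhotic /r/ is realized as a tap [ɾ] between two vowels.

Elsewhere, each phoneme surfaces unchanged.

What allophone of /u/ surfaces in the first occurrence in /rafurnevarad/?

[u]

/u/ (between /f/ and /r/) fails the environment for rule 1, so it stays [u].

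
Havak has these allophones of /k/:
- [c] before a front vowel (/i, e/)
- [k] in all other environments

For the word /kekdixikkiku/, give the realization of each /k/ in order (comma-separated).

Occurrence 1 (position 1): before a front vowel → [c].
Occurrence 2 (position 3): no conditioning environment matches → elsewhere allophone [k].
Occurrence 3 (position 8): no conditioning environment matches → elsewhere allophone [k].
Occurrence 4 (position 9): before a front vowel → [c].
Occurrence 5 (position 11): no conditioning environment matches → elsewhere allophone [k].

[c], [k], [k], [c], [k]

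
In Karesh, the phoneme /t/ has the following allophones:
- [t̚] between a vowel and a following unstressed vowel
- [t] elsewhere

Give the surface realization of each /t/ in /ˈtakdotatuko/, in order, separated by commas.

[t], [t̚], [t̚]

Occurrence 1 (position 1): no conditioning environment matches → elsewhere allophone [t].
Occurrence 2 (position 6): between a vowel and a following unstressed vowel → [t̚].
Occurrence 3 (position 8): between a vowel and a following unstressed vowel → [t̚].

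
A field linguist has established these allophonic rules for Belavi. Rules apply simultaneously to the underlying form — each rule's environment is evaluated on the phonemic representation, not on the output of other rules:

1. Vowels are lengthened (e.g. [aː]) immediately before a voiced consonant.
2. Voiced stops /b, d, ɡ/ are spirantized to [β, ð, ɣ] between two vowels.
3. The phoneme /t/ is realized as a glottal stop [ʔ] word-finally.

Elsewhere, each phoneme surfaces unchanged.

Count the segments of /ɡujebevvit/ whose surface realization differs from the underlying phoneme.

5

Segments that undergo a rule: /u/ → [uː] (rule 1); /e/ → [eː] (rule 1); /b/ → [β] (rule 2); /e/ → [eː] (rule 1); /t/ → [ʔ] (rule 3).
All other segments surface unchanged.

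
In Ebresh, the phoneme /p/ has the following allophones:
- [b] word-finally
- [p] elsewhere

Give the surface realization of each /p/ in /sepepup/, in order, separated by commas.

Occurrence 1 (position 3): no conditioning environment matches → elsewhere allophone [p].
Occurrence 2 (position 5): no conditioning environment matches → elsewhere allophone [p].
Occurrence 3 (position 7): word-finally → [b].

[p], [p], [b]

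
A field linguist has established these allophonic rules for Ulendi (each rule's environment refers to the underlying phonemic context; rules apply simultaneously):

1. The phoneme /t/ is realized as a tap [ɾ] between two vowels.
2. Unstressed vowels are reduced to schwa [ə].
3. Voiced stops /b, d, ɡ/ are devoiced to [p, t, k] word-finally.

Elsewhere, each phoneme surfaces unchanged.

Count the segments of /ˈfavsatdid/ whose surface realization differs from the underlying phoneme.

Segments that undergo a rule: /a/ → [ə] (rule 2); /i/ → [ə] (rule 2); /d/ → [t] (rule 3).
All other segments surface unchanged.

3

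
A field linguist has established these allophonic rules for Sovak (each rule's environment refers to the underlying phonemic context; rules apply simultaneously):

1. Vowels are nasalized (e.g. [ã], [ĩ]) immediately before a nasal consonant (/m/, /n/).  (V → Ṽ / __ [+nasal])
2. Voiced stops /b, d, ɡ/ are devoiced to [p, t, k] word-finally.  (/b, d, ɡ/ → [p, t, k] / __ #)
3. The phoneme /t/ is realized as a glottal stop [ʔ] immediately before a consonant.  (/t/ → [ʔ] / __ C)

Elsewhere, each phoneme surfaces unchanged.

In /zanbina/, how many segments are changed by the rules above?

Segments that undergo a rule: /a/ → [ã] (rule 1); /i/ → [ĩ] (rule 1).
All other segments surface unchanged.

2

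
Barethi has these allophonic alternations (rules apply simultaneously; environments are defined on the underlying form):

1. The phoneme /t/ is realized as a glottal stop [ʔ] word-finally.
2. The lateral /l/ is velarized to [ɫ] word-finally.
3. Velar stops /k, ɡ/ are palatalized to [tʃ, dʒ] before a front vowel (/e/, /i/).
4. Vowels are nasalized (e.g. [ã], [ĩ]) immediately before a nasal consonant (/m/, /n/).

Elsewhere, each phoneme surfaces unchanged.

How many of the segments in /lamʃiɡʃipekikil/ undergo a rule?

Segments that undergo a rule: /a/ → [ã] (rule 4); /k/ → [tʃ] (rule 3); /k/ → [tʃ] (rule 3); /l/ → [ɫ] (rule 2).
All other segments surface unchanged.

4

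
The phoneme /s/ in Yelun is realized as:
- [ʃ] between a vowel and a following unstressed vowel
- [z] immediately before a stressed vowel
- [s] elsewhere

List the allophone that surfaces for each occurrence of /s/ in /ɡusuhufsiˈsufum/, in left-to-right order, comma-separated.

Occurrence 1 (position 3): between a vowel and a following unstressed vowel → [ʃ].
Occurrence 2 (position 8): no conditioning environment matches → elsewhere allophone [s].
Occurrence 3 (position 10): immediately before a stressed vowel → [z].

[ʃ], [s], [z]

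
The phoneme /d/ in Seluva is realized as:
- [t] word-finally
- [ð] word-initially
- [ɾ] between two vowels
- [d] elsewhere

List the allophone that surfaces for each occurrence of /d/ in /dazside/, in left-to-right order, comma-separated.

Occurrence 1 (position 1): word-initially → [ð].
Occurrence 2 (position 6): between two vowels → [ɾ].

[ð], [ɾ]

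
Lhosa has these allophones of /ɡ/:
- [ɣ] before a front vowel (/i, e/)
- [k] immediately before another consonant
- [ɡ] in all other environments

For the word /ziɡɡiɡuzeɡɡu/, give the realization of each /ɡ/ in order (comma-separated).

Occurrence 1 (position 3): immediately before another consonant → [k].
Occurrence 2 (position 4): before a front vowel (/i, e/) → [ɣ].
Occurrence 3 (position 6): no conditioning environment matches → elsewhere allophone [ɡ].
Occurrence 4 (position 10): immediately before another consonant → [k].
Occurrence 5 (position 11): no conditioning environment matches → elsewhere allophone [ɡ].

[k], [ɣ], [ɡ], [k], [ɡ]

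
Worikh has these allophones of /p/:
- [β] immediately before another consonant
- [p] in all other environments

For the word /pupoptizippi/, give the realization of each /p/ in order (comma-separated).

Occurrence 1 (position 1): no conditioning environment matches → elsewhere allophone [p].
Occurrence 2 (position 3): no conditioning environment matches → elsewhere allophone [p].
Occurrence 3 (position 5): immediately before another consonant → [β].
Occurrence 4 (position 10): immediately before another consonant → [β].
Occurrence 5 (position 11): no conditioning environment matches → elsewhere allophone [p].

[p], [p], [β], [β], [p]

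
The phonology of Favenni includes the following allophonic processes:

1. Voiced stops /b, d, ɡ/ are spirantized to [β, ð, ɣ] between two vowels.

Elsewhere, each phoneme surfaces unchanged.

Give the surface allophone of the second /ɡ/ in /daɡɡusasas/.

/ɡ/ (between /ɡ/ and /u/): rule 1 targets it, but not between two vowels → unchanged [ɡ].

[ɡ]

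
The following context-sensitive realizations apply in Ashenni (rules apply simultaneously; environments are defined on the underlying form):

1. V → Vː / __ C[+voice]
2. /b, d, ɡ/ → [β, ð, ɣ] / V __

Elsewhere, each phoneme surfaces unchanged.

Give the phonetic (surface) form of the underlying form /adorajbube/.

[aːðoːraːjbuːβe]

/a/ (word-initial): before a voiced consonant, so rule 1 applies → [aː].
/d/ meets the environment for rule 2 (immediately after a vowel) → [ð].
/o/ (between /d/ and /r/) occurs before a voiced consonant → [oː] by rule 1.
/r/ stays [r].
/a/ — between /r/ and /j/, before a voiced consonant — surfaces as [aː] (rule 1).
/j/ — not in any rule's target class → [j].
/b/ (between /j/ and /u/) fails the environment for rule 2, so it stays [b].
/u/ — between /b/ and /b/, before a voiced consonant — surfaces as [uː] (rule 1).
/b/ (between /u/ and /e/): immediately after a vowel, so rule 2 applies → [β].
/e/ (word-final) is in the target of rule 1 but the environment (before a voiced consonant) is not met → [e].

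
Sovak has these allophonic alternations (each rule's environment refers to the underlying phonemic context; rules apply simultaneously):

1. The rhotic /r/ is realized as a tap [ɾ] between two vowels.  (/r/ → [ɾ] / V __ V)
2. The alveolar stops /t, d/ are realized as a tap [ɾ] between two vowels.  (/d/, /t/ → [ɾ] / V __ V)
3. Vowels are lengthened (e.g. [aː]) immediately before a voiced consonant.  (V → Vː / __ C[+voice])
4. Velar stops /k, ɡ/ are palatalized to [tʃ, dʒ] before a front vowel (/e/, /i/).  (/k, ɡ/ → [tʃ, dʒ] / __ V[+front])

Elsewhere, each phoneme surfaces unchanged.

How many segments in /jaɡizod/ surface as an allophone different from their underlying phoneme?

Segments that undergo a rule: /a/ → [aː] (rule 3); /ɡ/ → [dʒ] (rule 4); /i/ → [iː] (rule 3); /o/ → [oː] (rule 3).
All other segments surface unchanged.

4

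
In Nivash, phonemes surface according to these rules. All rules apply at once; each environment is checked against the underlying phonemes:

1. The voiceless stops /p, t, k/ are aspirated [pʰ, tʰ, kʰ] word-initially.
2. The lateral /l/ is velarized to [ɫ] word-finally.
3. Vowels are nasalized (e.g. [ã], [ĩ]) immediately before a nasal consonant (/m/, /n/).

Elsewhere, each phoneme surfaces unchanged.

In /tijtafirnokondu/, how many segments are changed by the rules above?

2

Segments that undergo a rule: /t/ → [tʰ] (rule 1); /o/ → [õ] (rule 3).
All other segments surface unchanged.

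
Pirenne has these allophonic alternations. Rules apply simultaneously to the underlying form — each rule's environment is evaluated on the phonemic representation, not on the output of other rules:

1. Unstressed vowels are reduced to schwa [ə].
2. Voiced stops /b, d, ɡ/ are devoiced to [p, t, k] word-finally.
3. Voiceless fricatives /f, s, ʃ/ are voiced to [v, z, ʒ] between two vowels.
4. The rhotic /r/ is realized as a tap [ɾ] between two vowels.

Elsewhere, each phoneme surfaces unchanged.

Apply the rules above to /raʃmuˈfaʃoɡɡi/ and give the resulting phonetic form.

[rəʃməˈvaʒəɡɡə]

/r/ (word-initial) fails the environment for rule 4, so it stays [r].
/a/ — between /r/ and /ʃ/, in an unstressed syllable — surfaces as [ə] (rule 1).
/ʃ/ — between /a/ and /m/; rule 3 does not apply here → [ʃ].
/m/ (between /ʃ/ and /u/): no rule targets it → [m].
/u/ (between /m/ and /f/): in an unstressed syllable, so rule 1 applies → [ə].
/f/ (between /u/ and /a/) occurs between two vowels → [v] by rule 3.
/a/ (between /f/ and /ʃ/) fails the environment for rule 1, so it stays [a].
Rule 3 applies to /ʃ/ (between /a/ and /o/: between two vowels) → [ʒ].
Rule 1 applies to /o/ (between /ʃ/ and /ɡ/: in an unstressed syllable) → [ə].
/ɡ/ (between /o/ and /ɡ/): rule 2 targets it, but not word-finally → unchanged [ɡ].
/ɡ/ (between /ɡ/ and /i/) fails the environment for rule 2, so it stays [ɡ].
Rule 1 applies to /i/ (word-final: in an unstressed syllable) → [ə].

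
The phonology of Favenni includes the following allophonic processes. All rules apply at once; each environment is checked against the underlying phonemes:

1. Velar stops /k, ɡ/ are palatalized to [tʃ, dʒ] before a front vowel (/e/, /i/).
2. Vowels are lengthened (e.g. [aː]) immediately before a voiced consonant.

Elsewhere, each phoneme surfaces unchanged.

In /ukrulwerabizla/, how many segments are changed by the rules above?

4

Segments that undergo a rule: /u/ → [uː] (rule 2); /e/ → [eː] (rule 2); /a/ → [aː] (rule 2); /i/ → [iː] (rule 2).
All other segments surface unchanged.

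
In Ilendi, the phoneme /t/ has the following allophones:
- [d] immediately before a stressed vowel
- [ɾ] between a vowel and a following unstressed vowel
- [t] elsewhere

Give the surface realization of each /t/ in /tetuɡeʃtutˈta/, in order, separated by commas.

[t], [ɾ], [t], [t], [d]

Occurrence 1 (position 1): no conditioning environment matches → elsewhere allophone [t].
Occurrence 2 (position 3): between a vowel and a following unstressed vowel → [ɾ].
Occurrence 3 (position 8): no conditioning environment matches → elsewhere allophone [t].
Occurrence 4 (position 10): no conditioning environment matches → elsewhere allophone [t].
Occurrence 5 (position 11): immediately before a stressed vowel → [d].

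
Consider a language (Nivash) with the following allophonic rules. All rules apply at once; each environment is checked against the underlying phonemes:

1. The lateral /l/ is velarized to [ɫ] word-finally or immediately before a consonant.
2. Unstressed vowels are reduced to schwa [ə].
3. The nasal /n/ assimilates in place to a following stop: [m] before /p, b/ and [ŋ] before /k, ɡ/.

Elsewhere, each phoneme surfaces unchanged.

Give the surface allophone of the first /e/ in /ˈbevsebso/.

[e]

/e/ (between /b/ and /v/) is in the target of rule 2 but the environment (in an unstressed syllable) is not met → [e].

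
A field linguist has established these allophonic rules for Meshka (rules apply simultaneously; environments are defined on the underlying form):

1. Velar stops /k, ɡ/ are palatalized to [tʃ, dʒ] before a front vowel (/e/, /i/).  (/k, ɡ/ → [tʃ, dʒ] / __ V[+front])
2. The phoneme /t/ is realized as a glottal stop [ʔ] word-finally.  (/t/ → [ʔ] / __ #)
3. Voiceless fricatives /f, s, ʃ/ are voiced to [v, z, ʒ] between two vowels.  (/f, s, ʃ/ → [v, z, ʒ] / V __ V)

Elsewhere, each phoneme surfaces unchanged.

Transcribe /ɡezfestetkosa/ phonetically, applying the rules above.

/ɡ/ (word-initial) occurs before a front vowel → [dʒ] by rule 1.
/e/ — not in any rule's target class → [e].
/z/ (between /e/ and /f/): no rule targets it → [z].
/f/ — between /z/ and /e/; rule 3 does not apply here → [f].
/e/ — not in any rule's target class → [e].
/s/ (between /e/ and /t/): rule 3 targets it, but not between two vowels → unchanged [s].
/t/ — between /s/ and /e/; rule 2 does not apply here → [t].
/e/ — not in any rule's target class → [e].
/t/ — between /e/ and /k/; rule 2 does not apply here → [t].
/k/ (between /t/ and /o/): rule 1 targets it, but not before a front vowel → unchanged [k].
/o/ (between /k/ and /s/): no rule targets it → [o].
/s/ (between /o/ and /a/) occurs between two vowels → [z] by rule 3.
/a/ (word-final) is unaffected → [a].

[dʒezfestetkoza]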